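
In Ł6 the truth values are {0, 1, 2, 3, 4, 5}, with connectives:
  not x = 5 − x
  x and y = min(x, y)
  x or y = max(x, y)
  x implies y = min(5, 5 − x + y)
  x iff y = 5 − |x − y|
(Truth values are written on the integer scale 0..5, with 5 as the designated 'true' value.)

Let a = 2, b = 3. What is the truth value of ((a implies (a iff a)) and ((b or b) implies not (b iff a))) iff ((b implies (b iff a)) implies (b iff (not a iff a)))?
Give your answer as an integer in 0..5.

4

a iff a = 2 iff 2 = 5
a implies (a iff a) = 2 implies 5 = 5
b or b = 3 or 3 = 3
b iff a = 3 iff 2 = 4
not (b iff a) = not 4 = 1
(b or b) implies not (b iff a) = 3 implies 1 = 3
(a implies (a iff a)) and ((b or b) implies not (b iff a)) = 5 and 3 = 3
b iff a = 3 iff 2 = 4
b implies (b iff a) = 3 implies 4 = 5
not a = not 2 = 3
not a iff a = 3 iff 2 = 4
b iff (not a iff a) = 3 iff 4 = 4
(b implies (b iff a)) implies (b iff (not a iff a)) = 5 implies 4 = 4
((a implies (a iff a)) and ((b or b) implies not (b iff a))) iff ((b implies (b iff a)) implies (b iff (not a iff a))) = 3 iff 4 = 4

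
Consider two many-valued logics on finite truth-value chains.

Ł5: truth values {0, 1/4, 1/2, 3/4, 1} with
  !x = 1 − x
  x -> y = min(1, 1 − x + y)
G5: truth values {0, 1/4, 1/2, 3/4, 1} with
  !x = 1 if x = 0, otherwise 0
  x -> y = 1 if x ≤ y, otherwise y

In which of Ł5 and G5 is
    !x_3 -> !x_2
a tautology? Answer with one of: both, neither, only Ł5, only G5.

neither

In Ł5: at x_2 = 1/4, x_3 = 0 the value is 3/4 — not a tautology.
In G5: at x_2 = 1/4, x_3 = 0 the value is 0 — not a tautology.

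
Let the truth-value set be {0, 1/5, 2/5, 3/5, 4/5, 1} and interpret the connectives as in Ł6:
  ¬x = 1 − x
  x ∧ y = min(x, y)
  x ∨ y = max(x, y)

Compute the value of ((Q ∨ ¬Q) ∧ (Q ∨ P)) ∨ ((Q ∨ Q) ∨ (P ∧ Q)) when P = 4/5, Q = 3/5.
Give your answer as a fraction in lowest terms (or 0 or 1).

¬Q = ¬3/5 = 2/5
Q ∨ ¬Q = 3/5 ∨ 2/5 = 3/5
Q ∨ P = 3/5 ∨ 4/5 = 4/5
(Q ∨ ¬Q) ∧ (Q ∨ P) = 3/5 ∧ 4/5 = 3/5
Q ∨ Q = 3/5 ∨ 3/5 = 3/5
P ∧ Q = 4/5 ∧ 3/5 = 3/5
(Q ∨ Q) ∨ (P ∧ Q) = 3/5 ∨ 3/5 = 3/5
((Q ∨ ¬Q) ∧ (Q ∨ P)) ∨ ((Q ∨ Q) ∨ (P ∧ Q)) = 3/5 ∨ 3/5 = 3/5

3/5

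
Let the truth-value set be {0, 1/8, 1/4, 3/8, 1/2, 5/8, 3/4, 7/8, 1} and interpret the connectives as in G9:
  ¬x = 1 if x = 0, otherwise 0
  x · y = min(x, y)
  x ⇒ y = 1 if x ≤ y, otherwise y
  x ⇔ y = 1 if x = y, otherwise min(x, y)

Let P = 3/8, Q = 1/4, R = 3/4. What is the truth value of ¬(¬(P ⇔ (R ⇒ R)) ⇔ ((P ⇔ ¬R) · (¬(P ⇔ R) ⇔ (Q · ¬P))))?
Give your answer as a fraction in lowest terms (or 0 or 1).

R ⇒ R = 3/4 ⇒ 3/4 = 1
P ⇔ (R ⇒ R) = 3/8 ⇔ 1 = 3/8
¬(P ⇔ (R ⇒ R)) = ¬3/8 = 0
¬R = ¬3/4 = 0
P ⇔ ¬R = 3/8 ⇔ 0 = 0
P ⇔ R = 3/8 ⇔ 3/4 = 3/8
¬(P ⇔ R) = ¬3/8 = 0
¬P = ¬3/8 = 0
Q · ¬P = 1/4 · 0 = 0
¬(P ⇔ R) ⇔ (Q · ¬P) = 0 ⇔ 0 = 1
(P ⇔ ¬R) · (¬(P ⇔ R) ⇔ (Q · ¬P)) = 0 · 1 = 0
¬(P ⇔ (R ⇒ R)) ⇔ ((P ⇔ ¬R) · (¬(P ⇔ R) ⇔ (Q · ¬P))) = 0 ⇔ 0 = 1
¬(¬(P ⇔ (R ⇒ R)) ⇔ ((P ⇔ ¬R) · (¬(P ⇔ R) ⇔ (Q · ¬P)))) = ¬1 = 0

0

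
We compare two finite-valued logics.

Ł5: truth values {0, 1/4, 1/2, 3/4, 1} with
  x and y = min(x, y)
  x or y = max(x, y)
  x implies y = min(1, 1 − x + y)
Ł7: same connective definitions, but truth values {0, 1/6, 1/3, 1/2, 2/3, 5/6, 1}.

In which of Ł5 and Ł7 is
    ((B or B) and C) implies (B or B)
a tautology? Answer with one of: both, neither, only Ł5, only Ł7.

both

In Ł5: every assignment gives 1 — tautology.
In Ł7: every assignment gives 1 — tautology.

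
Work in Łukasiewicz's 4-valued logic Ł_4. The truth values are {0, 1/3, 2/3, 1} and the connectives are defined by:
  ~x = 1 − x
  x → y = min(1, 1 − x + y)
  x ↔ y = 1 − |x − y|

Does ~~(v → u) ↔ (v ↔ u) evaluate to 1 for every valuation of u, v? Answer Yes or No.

No

Counterexample: take u = 1/3, v = 0.
v → u = 0 → 1/3 = 1
~(v → u) = ~1 = 0
~~(v → u) = ~0 = 1
v ↔ u = 0 ↔ 1/3 = 2/3
~~(v → u) ↔ (v ↔ u) = 1 ↔ 2/3 = 2/3
This gives 2/3 ≠ 1.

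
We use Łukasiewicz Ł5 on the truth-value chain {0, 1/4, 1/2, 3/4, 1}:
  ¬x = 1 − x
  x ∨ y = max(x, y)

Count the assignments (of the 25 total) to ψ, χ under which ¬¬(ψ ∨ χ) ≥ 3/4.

value 1: 9 assignments (counts)
value 3/4: 7 assignments (counts)
value 1/2: 5 assignments
value 1/4: 3 assignments
value 0: 1 assignment
So 16 of the 25 assignments meet the threshold.

16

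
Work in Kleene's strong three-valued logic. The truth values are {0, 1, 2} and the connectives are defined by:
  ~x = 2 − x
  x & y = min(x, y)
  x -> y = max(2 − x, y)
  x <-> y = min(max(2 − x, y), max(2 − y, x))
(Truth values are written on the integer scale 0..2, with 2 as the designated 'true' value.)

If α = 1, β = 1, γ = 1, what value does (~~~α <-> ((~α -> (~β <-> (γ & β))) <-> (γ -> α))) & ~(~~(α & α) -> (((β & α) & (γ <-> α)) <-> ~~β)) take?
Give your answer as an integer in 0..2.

~α = ~1 = 1
~~α = ~1 = 1
~~~α = ~1 = 1
~α = ~1 = 1
~β = ~1 = 1
γ & β = 1 & 1 = 1
~β <-> (γ & β) = 1 <-> 1 = 1
~α -> (~β <-> (γ & β)) = 1 -> 1 = 1
γ -> α = 1 -> 1 = 1
(~α -> (~β <-> (γ & β))) <-> (γ -> α) = 1 <-> 1 = 1
~~~α <-> ((~α -> (~β <-> (γ & β))) <-> (γ -> α)) = 1 <-> 1 = 1
α & α = 1 & 1 = 1
~(α & α) = ~1 = 1
~~(α & α) = ~1 = 1
β & α = 1 & 1 = 1
γ <-> α = 1 <-> 1 = 1
(β & α) & (γ <-> α) = 1 & 1 = 1
~β = ~1 = 1
~~β = ~1 = 1
((β & α) & (γ <-> α)) <-> ~~β = 1 <-> 1 = 1
~~(α & α) -> (((β & α) & (γ <-> α)) <-> ~~β) = 1 -> 1 = 1
~(~~(α & α) -> (((β & α) & (γ <-> α)) <-> ~~β)) = ~1 = 1
(~~~α <-> ((~α -> (~β <-> (γ & β))) <-> (γ -> α))) & ~(~~(α & α) -> (((β & α) & (γ <-> α)) <-> ~~β)) = 1 & 1 = 1

1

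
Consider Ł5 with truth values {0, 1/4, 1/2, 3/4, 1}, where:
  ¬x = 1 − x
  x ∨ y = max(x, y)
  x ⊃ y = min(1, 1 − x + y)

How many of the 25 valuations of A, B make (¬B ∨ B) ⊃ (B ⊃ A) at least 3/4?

21

value 1: 19 assignments (counts)
value 3/4: 2 assignments (counts)
value 1/2: 2 assignments
value 1/4: 1 assignment
value 0: 1 assignment
So 21 of the 25 assignments meet the threshold.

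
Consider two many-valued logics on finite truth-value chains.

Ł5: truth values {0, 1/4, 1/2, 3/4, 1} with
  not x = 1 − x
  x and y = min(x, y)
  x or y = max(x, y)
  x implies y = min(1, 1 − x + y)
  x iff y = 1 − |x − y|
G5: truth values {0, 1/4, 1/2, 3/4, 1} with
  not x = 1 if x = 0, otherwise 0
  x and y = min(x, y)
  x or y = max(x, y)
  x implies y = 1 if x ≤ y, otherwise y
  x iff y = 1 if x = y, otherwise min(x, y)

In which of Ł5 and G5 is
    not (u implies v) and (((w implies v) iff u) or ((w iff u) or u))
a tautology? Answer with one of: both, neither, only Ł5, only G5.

neither

In Ł5: at u = 0, v = 0, w = 0 the value is 0 — not a tautology.
In G5: at u = 0, v = 0, w = 0 the value is 0 — not a tautology.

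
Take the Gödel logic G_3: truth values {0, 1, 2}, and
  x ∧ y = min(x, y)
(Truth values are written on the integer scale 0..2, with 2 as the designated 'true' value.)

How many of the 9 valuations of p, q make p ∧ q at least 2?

p = 0, q = 0 ↦ 0  <
p = 0, q = 1 ↦ 0  <
p = 0, q = 2 ↦ 0  <
p = 1, q = 0 ↦ 0  <
p = 1, q = 1 ↦ 1  <
p = 1, q = 2 ↦ 1  <
p = 2, q = 0 ↦ 0  <
p = 2, q = 1 ↦ 1  <
p = 2, q = 2 ↦ 2  ≥
So 1 of the 9 assignments meets the threshold.

1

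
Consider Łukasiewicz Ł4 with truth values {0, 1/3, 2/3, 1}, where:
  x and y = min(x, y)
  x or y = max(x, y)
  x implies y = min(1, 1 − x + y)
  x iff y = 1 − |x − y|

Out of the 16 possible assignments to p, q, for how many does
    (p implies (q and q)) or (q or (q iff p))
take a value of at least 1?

p = 0, q = 0 ↦ 1  ≥
p = 0, q = 1/3 ↦ 1  ≥
p = 0, q = 2/3 ↦ 1  ≥
p = 0, q = 1 ↦ 1  ≥
p = 1/3, q = 0 ↦ 2/3  <
p = 1/3, q = 1/3 ↦ 1  ≥
p = 1/3, q = 2/3 ↦ 1  ≥
p = 1/3, q = 1 ↦ 1  ≥
p = 2/3, q = 0 ↦ 1/3  <
p = 2/3, q = 1/3 ↦ 2/3  <
p = 2/3, q = 2/3 ↦ 1  ≥
p = 2/3, q = 1 ↦ 1  ≥
p = 1, q = 0 ↦ 0  <
p = 1, q = 1/3 ↦ 1/3  <
p = 1, q = 2/3 ↦ 2/3  <
p = 1, q = 1 ↦ 1  ≥
So 10 of the 16 assignments meet the threshold.

10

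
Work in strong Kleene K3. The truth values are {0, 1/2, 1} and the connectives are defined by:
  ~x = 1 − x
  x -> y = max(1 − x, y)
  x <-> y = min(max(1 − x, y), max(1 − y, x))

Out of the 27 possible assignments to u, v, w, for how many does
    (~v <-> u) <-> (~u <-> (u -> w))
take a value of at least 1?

value 1: 5 assignments (counts)
value 1/2: 17 assignments
value 0: 5 assignments
So 5 of the 27 assignments meet the threshold.

5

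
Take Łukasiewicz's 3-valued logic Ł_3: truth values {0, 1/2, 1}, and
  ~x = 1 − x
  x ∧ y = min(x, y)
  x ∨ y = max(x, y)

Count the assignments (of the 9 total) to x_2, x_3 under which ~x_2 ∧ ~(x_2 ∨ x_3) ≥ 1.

x_2 = 0, x_3 = 0 ↦ 1  ≥
x_2 = 0, x_3 = 1/2 ↦ 1/2  <
x_2 = 0, x_3 = 1 ↦ 0  <
x_2 = 1/2, x_3 = 0 ↦ 1/2  <
x_2 = 1/2, x_3 = 1/2 ↦ 1/2  <
x_2 = 1/2, x_3 = 1 ↦ 0  <
x_2 = 1, x_3 = 0 ↦ 0  <
x_2 = 1, x_3 = 1/2 ↦ 0  <
x_2 = 1, x_3 = 1 ↦ 0  <
So 1 of the 9 assignments meets the threshold.

1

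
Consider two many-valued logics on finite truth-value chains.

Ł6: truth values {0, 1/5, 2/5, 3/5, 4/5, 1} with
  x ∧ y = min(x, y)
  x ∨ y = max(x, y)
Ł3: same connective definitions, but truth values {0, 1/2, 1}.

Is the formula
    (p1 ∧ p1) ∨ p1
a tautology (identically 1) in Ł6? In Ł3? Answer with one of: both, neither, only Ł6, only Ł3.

In Ł6: at p1 = 0 the value is 0 — not a tautology.
In Ł3: at p1 = 0 the value is 0 — not a tautology.

neither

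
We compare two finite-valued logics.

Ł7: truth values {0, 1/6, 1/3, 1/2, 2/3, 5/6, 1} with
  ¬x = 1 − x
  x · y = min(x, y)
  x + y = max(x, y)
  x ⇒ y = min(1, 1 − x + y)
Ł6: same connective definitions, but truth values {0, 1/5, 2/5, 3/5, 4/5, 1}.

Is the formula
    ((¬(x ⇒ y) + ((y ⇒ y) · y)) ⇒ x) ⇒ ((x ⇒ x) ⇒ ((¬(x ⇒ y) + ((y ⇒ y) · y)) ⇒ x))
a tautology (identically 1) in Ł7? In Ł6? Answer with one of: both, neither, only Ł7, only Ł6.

both

In Ł7: every assignment gives 1 — tautology.
In Ł6: every assignment gives 1 — tautology.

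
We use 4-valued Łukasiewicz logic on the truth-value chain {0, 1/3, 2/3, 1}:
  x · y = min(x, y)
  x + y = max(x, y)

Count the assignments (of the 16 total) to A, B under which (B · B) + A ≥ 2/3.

A = 0, B = 0 ↦ 0  <
A = 0, B = 1/3 ↦ 1/3  <
A = 0, B = 2/3 ↦ 2/3  ≥
A = 0, B = 1 ↦ 1  ≥
A = 1/3, B = 0 ↦ 1/3  <
A = 1/3, B = 1/3 ↦ 1/3  <
A = 1/3, B = 2/3 ↦ 2/3  ≥
A = 1/3, B = 1 ↦ 1  ≥
A = 2/3, B = 0 ↦ 2/3  ≥
A = 2/3, B = 1/3 ↦ 2/3  ≥
A = 2/3, B = 2/3 ↦ 2/3  ≥
A = 2/3, B = 1 ↦ 1  ≥
A = 1, B = 0 ↦ 1  ≥
A = 1, B = 1/3 ↦ 1  ≥
A = 1, B = 2/3 ↦ 1  ≥
A = 1, B = 1 ↦ 1  ≥
So 12 of the 16 assignments meet the threshold.

12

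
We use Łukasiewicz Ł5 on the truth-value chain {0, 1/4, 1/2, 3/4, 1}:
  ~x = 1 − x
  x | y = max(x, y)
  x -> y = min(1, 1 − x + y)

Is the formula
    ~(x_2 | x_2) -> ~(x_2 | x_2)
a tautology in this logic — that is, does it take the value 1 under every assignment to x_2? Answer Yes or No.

Yes

x_2 = 0 ↦ 1
x_2 = 1/4 ↦ 1
x_2 = 1/2 ↦ 1
x_2 = 3/4 ↦ 1
x_2 = 1 ↦ 1
Every assignment gives a value ≥ 1.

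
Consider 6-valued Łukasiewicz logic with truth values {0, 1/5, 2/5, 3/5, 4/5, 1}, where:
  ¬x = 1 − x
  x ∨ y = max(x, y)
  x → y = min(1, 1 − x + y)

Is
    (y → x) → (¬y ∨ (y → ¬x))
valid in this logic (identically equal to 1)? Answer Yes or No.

Counterexample: take x = 3/5, y = 3/5.
y → x = 3/5 → 3/5 = 1
¬y = ¬3/5 = 2/5
¬x = ¬3/5 = 2/5
y → ¬x = 3/5 → 2/5 = 4/5
¬y ∨ (y → ¬x) = 2/5 ∨ 4/5 = 4/5
(y → x) → (¬y ∨ (y → ¬x)) = 1 → 4/5 = 4/5
This gives 4/5 ≠ 1.

No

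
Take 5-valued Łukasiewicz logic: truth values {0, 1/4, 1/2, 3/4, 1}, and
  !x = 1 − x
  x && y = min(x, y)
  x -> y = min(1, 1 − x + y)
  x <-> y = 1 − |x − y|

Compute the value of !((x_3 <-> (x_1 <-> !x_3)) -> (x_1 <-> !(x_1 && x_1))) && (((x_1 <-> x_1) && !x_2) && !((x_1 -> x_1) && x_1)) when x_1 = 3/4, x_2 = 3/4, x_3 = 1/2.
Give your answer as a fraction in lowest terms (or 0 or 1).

1/4

!x_3 = !1/2 = 1/2
x_1 <-> !x_3 = 3/4 <-> 1/2 = 3/4
x_3 <-> (x_1 <-> !x_3) = 1/2 <-> 3/4 = 3/4
x_1 && x_1 = 3/4 && 3/4 = 3/4
!(x_1 && x_1) = !3/4 = 1/4
x_1 <-> !(x_1 && x_1) = 3/4 <-> 1/4 = 1/2
(x_3 <-> (x_1 <-> !x_3)) -> (x_1 <-> !(x_1 && x_1)) = 3/4 -> 1/2 = 3/4
!((x_3 <-> (x_1 <-> !x_3)) -> (x_1 <-> !(x_1 && x_1))) = !3/4 = 1/4
x_1 <-> x_1 = 3/4 <-> 3/4 = 1
!x_2 = !3/4 = 1/4
(x_1 <-> x_1) && !x_2 = 1 && 1/4 = 1/4
x_1 -> x_1 = 3/4 -> 3/4 = 1
(x_1 -> x_1) && x_1 = 1 && 3/4 = 3/4
!((x_1 -> x_1) && x_1) = !3/4 = 1/4
((x_1 <-> x_1) && !x_2) && !((x_1 -> x_1) && x_1) = 1/4 && 1/4 = 1/4
!((x_3 <-> (x_1 <-> !x_3)) -> (x_1 <-> !(x_1 && x_1))) && (((x_1 <-> x_1) && !x_2) && !((x_1 -> x_1) && x_1)) = 1/4 && 1/4 = 1/4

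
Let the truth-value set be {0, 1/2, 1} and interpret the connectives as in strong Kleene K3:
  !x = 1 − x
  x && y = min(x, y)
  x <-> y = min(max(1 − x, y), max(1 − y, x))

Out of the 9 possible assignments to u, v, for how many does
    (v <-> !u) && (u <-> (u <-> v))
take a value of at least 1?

1

u = 0, v = 0 ↦ 0  <
u = 0, v = 1/2 ↦ 1/2  <
u = 0, v = 1 ↦ 1  ≥
u = 1/2, v = 0 ↦ 1/2  <
u = 1/2, v = 1/2 ↦ 1/2  <
u = 1/2, v = 1 ↦ 1/2  <
u = 1, v = 0 ↦ 0  <
u = 1, v = 1/2 ↦ 1/2  <
u = 1, v = 1 ↦ 0  <
So 1 of the 9 assignments meets the threshold.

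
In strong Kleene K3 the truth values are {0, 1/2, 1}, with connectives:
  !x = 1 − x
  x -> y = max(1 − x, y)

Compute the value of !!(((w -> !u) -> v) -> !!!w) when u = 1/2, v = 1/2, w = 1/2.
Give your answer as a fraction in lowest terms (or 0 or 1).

!u = !1/2 = 1/2
w -> !u = 1/2 -> 1/2 = 1/2
(w -> !u) -> v = 1/2 -> 1/2 = 1/2
!w = !1/2 = 1/2
!!w = !1/2 = 1/2
!!!w = !1/2 = 1/2
((w -> !u) -> v) -> !!!w = 1/2 -> 1/2 = 1/2
!(((w -> !u) -> v) -> !!!w) = !1/2 = 1/2
!!(((w -> !u) -> v) -> !!!w) = !1/2 = 1/2

1/2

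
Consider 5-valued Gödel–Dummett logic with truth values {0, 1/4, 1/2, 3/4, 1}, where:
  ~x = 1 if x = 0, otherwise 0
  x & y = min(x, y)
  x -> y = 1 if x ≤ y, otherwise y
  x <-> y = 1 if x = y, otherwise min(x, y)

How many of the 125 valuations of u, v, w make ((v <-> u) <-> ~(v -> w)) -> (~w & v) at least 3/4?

value 1: 86 assignments (counts)
value 3/4: 1 assignment (counts)
value 1/2: 1 assignment
value 1/4: 1 assignment
value 0: 36 assignments
So 87 of the 125 assignments meet the threshold.

87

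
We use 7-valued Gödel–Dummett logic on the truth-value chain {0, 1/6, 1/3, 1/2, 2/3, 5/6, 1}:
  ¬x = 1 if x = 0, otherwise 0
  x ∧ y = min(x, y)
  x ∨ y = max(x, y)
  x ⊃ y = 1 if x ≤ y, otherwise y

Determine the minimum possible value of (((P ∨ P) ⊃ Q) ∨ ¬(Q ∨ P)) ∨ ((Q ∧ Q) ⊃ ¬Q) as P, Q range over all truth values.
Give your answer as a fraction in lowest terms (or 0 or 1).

1/6

Take P = 1/3, Q = 1/6:
P ∨ P = 1/3 ∨ 1/3 = 1/3
(P ∨ P) ⊃ Q = 1/3 ⊃ 1/6 = 1/6
Q ∨ P = 1/6 ∨ 1/3 = 1/3
¬(Q ∨ P) = ¬1/3 = 0
((P ∨ P) ⊃ Q) ∨ ¬(Q ∨ P) = 1/6 ∨ 0 = 1/6
Q ∧ Q = 1/6 ∧ 1/6 = 1/6
¬Q = ¬1/6 = 0
(Q ∧ Q) ⊃ ¬Q = 1/6 ⊃ 0 = 0
(((P ∨ P) ⊃ Q) ∨ ¬(Q ∨ P)) ∨ ((Q ∧ Q) ⊃ ¬Q) = 1/6 ∨ 0 = 1/6
No assignment yields a value below 1/6, so this is the minimum.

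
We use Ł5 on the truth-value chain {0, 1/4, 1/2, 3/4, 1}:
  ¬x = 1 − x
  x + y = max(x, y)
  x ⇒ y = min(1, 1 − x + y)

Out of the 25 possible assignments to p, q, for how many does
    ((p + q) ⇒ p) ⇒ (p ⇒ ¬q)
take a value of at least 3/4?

20

value 1: 18 assignments (counts)
value 3/4: 2 assignments (counts)
value 1/2: 3 assignments
value 1/4: 1 assignment
value 0: 1 assignment
So 20 of the 25 assignments meet the threshold.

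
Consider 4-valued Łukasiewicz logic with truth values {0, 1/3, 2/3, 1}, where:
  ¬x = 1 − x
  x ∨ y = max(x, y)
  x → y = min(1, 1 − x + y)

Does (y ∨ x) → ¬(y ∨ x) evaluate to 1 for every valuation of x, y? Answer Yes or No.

No

Counterexample: take x = 0, y = 2/3.
y ∨ x = 2/3 ∨ 0 = 2/3
¬(y ∨ x) = ¬2/3 = 1/3
(y ∨ x) → ¬(y ∨ x) = 2/3 → 1/3 = 2/3
This gives 2/3 ≠ 1.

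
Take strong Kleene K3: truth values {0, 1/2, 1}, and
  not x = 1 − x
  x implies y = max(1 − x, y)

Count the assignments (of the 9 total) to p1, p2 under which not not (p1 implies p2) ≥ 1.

p1 = 0, p2 = 0 ↦ 1  ≥
p1 = 0, p2 = 1/2 ↦ 1  ≥
p1 = 0, p2 = 1 ↦ 1  ≥
p1 = 1/2, p2 = 0 ↦ 1/2  <
p1 = 1/2, p2 = 1/2 ↦ 1/2  <
p1 = 1/2, p2 = 1 ↦ 1  ≥
p1 = 1, p2 = 0 ↦ 0  <
p1 = 1, p2 = 1/2 ↦ 1/2  <
p1 = 1, p2 = 1 ↦ 1  ≥
So 5 of the 9 assignments meet the threshold.

5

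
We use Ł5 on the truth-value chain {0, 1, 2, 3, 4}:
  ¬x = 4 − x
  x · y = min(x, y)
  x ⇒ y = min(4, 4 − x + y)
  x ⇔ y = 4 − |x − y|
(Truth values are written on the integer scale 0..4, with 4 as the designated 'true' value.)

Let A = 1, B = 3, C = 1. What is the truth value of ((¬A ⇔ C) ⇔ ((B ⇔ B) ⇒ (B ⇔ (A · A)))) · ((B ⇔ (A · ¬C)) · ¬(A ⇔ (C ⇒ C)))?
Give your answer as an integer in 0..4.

2

¬A = ¬1 = 3
¬A ⇔ C = 3 ⇔ 1 = 2
B ⇔ B = 3 ⇔ 3 = 4
A · A = 1 · 1 = 1
B ⇔ (A · A) = 3 ⇔ 1 = 2
(B ⇔ B) ⇒ (B ⇔ (A · A)) = 4 ⇒ 2 = 2
(¬A ⇔ C) ⇔ ((B ⇔ B) ⇒ (B ⇔ (A · A))) = 2 ⇔ 2 = 4
¬C = ¬1 = 3
A · ¬C = 1 · 3 = 1
B ⇔ (A · ¬C) = 3 ⇔ 1 = 2
C ⇒ C = 1 ⇒ 1 = 4
A ⇔ (C ⇒ C) = 1 ⇔ 4 = 1
¬(A ⇔ (C ⇒ C)) = ¬1 = 3
(B ⇔ (A · ¬C)) · ¬(A ⇔ (C ⇒ C)) = 2 · 3 = 2
((¬A ⇔ C) ⇔ ((B ⇔ B) ⇒ (B ⇔ (A · A)))) · ((B ⇔ (A · ¬C)) · ¬(A ⇔ (C ⇒ C))) = 4 · 2 = 2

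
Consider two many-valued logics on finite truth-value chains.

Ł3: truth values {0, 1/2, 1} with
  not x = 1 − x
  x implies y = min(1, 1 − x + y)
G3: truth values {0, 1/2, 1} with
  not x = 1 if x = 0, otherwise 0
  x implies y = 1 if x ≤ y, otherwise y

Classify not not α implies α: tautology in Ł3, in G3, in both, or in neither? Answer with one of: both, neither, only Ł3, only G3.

only Ł3

In Ł3: every assignment gives 1 — tautology.
In G3: at α = 1/2 the value is 1/2 — not a tautology.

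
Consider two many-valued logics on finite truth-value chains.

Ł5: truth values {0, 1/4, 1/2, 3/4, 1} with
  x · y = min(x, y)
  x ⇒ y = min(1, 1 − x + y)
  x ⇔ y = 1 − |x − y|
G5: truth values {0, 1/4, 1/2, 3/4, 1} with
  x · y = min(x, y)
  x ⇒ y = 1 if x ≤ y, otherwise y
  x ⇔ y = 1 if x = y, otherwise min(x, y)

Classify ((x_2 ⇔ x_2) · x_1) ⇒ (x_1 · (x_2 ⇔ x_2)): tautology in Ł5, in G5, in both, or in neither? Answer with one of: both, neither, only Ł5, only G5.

In Ł5: every assignment gives 1 — tautology.
In G5: every assignment gives 1 — tautology.

both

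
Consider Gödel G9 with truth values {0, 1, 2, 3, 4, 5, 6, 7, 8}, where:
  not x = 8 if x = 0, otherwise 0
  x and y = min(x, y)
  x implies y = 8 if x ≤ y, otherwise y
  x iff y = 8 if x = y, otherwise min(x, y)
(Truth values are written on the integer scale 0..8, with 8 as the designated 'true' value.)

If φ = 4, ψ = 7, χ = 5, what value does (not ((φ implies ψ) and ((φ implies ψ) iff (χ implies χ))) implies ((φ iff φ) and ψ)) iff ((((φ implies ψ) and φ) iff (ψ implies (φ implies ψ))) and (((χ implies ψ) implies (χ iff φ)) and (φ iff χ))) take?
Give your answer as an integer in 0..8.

4

φ implies ψ = 4 implies 7 = 8
φ implies ψ = 4 implies 7 = 8
χ implies χ = 5 implies 5 = 8
(φ implies ψ) iff (χ implies χ) = 8 iff 8 = 8
(φ implies ψ) and ((φ implies ψ) iff (χ implies χ)) = 8 and 8 = 8
not ((φ implies ψ) and ((φ implies ψ) iff (χ implies χ))) = not 8 = 0
φ iff φ = 4 iff 4 = 8
(φ iff φ) and ψ = 8 and 7 = 7
not ((φ implies ψ) and ((φ implies ψ) iff (χ implies χ))) implies ((φ iff φ) and ψ) = 0 implies 7 = 8
φ implies ψ = 4 implies 7 = 8
(φ implies ψ) and φ = 8 and 4 = 4
φ implies ψ = 4 implies 7 = 8
ψ implies (φ implies ψ) = 7 implies 8 = 8
((φ implies ψ) and φ) iff (ψ implies (φ implies ψ)) = 4 iff 8 = 4
χ implies ψ = 5 implies 7 = 8
χ iff φ = 5 iff 4 = 4
(χ implies ψ) implies (χ iff φ) = 8 implies 4 = 4
φ iff χ = 4 iff 5 = 4
((χ implies ψ) implies (χ iff φ)) and (φ iff χ) = 4 and 4 = 4
(((φ implies ψ) and φ) iff (ψ implies (φ implies ψ))) and (((χ implies ψ) implies (χ iff φ)) and (φ iff χ)) = 4 and 4 = 4
(not ((φ implies ψ) and ((φ implies ψ) iff (χ implies χ))) implies ((φ iff φ) and ψ)) iff ((((φ implies ψ) and φ) iff (ψ implies (φ implies ψ))) and (((χ implies ψ) implies (χ iff φ)) and (φ iff χ))) = 8 iff 4 = 4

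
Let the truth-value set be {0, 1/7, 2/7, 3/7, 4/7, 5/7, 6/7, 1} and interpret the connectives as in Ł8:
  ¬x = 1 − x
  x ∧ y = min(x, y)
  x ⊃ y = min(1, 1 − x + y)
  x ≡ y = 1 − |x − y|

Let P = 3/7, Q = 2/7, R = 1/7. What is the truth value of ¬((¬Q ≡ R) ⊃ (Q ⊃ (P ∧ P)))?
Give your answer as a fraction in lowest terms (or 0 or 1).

0

¬Q = ¬2/7 = 5/7
¬Q ≡ R = 5/7 ≡ 1/7 = 3/7
P ∧ P = 3/7 ∧ 3/7 = 3/7
Q ⊃ (P ∧ P) = 2/7 ⊃ 3/7 = 1
(¬Q ≡ R) ⊃ (Q ⊃ (P ∧ P)) = 3/7 ⊃ 1 = 1
¬((¬Q ≡ R) ⊃ (Q ⊃ (P ∧ P))) = ¬1 = 0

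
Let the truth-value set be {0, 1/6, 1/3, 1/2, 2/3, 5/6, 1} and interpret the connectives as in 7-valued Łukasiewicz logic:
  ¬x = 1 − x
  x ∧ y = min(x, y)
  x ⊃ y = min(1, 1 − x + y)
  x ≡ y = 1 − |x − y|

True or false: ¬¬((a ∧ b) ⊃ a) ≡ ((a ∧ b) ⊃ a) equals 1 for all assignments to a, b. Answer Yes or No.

At a = 5/6, b = 1/3, for instance:
a ∧ b = 5/6 ∧ 1/3 = 1/3
(a ∧ b) ⊃ a = 1/3 ⊃ 5/6 = 1
¬((a ∧ b) ⊃ a) = ¬1 = 0
¬¬((a ∧ b) ⊃ a) = ¬0 = 1
¬¬((a ∧ b) ⊃ a) ≡ ((a ∧ b) ⊃ a) = 1 ≡ 1 = 1
and checking the remaining 48 assignments likewise gives ≥ 1 in every case.

Yes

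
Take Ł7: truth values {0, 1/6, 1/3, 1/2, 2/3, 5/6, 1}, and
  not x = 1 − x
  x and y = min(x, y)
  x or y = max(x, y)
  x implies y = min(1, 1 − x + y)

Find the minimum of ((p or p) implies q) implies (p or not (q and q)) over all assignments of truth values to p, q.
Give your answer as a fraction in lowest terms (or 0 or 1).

0

Take p = 0, q = 1:
p or p = 0 or 0 = 0
(p or p) implies q = 0 implies 1 = 1
q and q = 1 and 1 = 1
not (q and q) = not 1 = 0
p or not (q and q) = 0 or 0 = 0
((p or p) implies q) implies (p or not (q and q)) = 1 implies 0 = 0
No assignment yields a value below 0, so this is the minimum.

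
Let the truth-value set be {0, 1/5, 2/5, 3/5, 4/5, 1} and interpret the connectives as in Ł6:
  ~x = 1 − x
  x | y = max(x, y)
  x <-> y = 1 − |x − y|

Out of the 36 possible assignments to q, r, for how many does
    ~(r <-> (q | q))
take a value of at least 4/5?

value 1: 2 assignments (counts)
value 4/5: 4 assignments (counts)
value 3/5: 6 assignments
value 2/5: 8 assignments
value 1/5: 10 assignments
value 0: 6 assignments
So 6 of the 36 assignments meet the threshold.

6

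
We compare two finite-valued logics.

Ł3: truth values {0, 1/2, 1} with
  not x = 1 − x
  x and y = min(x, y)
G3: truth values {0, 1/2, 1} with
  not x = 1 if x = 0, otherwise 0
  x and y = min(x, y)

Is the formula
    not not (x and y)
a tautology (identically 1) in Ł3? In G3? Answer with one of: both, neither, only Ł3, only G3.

In Ł3: at x = 0, y = 0 the value is 0 — not a tautology.
In G3: at x = 0, y = 0 the value is 0 — not a tautology.

neither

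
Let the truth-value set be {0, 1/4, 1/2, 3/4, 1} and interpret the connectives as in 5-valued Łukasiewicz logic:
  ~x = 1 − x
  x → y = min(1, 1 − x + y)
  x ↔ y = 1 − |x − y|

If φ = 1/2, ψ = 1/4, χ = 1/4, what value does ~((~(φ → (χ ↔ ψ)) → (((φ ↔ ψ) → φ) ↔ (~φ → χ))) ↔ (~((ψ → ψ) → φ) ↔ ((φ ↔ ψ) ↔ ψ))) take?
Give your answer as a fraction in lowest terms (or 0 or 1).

χ ↔ ψ = 1/4 ↔ 1/4 = 1
φ → (χ ↔ ψ) = 1/2 → 1 = 1
~(φ → (χ ↔ ψ)) = ~1 = 0
φ ↔ ψ = 1/2 ↔ 1/4 = 3/4
(φ ↔ ψ) → φ = 3/4 → 1/2 = 3/4
~φ = ~1/2 = 1/2
~φ → χ = 1/2 → 1/4 = 3/4
((φ ↔ ψ) → φ) ↔ (~φ → χ) = 3/4 ↔ 3/4 = 1
~(φ → (χ ↔ ψ)) → (((φ ↔ ψ) → φ) ↔ (~φ → χ)) = 0 → 1 = 1
ψ → ψ = 1/4 → 1/4 = 1
(ψ → ψ) → φ = 1 → 1/2 = 1/2
~((ψ → ψ) → φ) = ~1/2 = 1/2
φ ↔ ψ = 1/2 ↔ 1/4 = 3/4
(φ ↔ ψ) ↔ ψ = 3/4 ↔ 1/4 = 1/2
~((ψ → ψ) → φ) ↔ ((φ ↔ ψ) ↔ ψ) = 1/2 ↔ 1/2 = 1
(~(φ → (χ ↔ ψ)) → (((φ ↔ ψ) → φ) ↔ (~φ → χ))) ↔ (~((ψ → ψ) → φ) ↔ ((φ ↔ ψ) ↔ ψ)) = 1 ↔ 1 = 1
~((~(φ → (χ ↔ ψ)) → (((φ ↔ ψ) → φ) ↔ (~φ → χ))) ↔ (~((ψ → ψ) → φ) ↔ ((φ ↔ ψ) ↔ ψ))) = ~1 = 0

0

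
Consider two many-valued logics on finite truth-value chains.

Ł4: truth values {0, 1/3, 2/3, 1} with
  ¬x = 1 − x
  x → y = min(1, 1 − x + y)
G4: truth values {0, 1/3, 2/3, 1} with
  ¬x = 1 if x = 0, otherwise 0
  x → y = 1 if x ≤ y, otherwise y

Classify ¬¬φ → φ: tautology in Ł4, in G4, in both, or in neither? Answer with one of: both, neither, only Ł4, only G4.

In Ł4: every assignment gives 1 — tautology.
In G4: at φ = 1/3 the value is 1/3 — not a tautology.

only Ł4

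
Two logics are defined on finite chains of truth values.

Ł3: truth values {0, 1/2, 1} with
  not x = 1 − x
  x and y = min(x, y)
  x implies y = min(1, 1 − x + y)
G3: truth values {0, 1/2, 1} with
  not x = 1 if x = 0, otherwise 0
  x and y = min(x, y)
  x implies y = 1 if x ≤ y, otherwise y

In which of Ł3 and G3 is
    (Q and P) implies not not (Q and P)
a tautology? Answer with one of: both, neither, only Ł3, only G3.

In Ł3: every assignment gives 1 — tautology.
In G3: every assignment gives 1 — tautology.

both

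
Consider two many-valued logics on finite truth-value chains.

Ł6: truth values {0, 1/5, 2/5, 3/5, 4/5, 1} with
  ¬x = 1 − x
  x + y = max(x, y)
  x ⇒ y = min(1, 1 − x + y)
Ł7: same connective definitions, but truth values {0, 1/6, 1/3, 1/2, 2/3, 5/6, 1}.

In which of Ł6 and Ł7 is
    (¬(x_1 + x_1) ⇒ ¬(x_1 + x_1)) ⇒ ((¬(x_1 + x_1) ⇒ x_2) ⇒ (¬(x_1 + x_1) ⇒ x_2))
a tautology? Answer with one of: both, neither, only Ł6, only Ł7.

both

In Ł6: every assignment gives 1 — tautology.
In Ł7: every assignment gives 1 — tautology.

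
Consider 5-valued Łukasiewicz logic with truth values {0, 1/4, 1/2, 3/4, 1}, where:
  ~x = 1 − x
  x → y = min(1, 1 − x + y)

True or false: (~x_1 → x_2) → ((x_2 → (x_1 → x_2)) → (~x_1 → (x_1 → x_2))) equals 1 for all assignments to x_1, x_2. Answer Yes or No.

Yes

At x_1 = 0, x_2 = 1/2, for instance:
~x_1 = ~0 = 1
~x_1 → x_2 = 1 → 1/2 = 1/2
x_1 → x_2 = 0 → 1/2 = 1
x_2 → (x_1 → x_2) = 1/2 → 1 = 1
~x_1 → (x_1 → x_2) = 1 → 1 = 1
(x_2 → (x_1 → x_2)) → (~x_1 → (x_1 → x_2)) = 1 → 1 = 1
(~x_1 → x_2) → ((x_2 → (x_1 → x_2)) → (~x_1 → (x_1 → x_2))) = 1/2 → 1 = 1
and checking the remaining 24 assignments likewise gives ≥ 1 in every case.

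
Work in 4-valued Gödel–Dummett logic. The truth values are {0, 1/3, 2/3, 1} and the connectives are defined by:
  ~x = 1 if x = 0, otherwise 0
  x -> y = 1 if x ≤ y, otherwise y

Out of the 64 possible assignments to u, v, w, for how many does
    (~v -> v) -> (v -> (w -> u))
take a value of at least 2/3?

value 1: 50 assignments (counts)
value 2/3: 1 assignment (counts)
value 1/3: 4 assignments
value 0: 9 assignments
So 51 of the 64 assignments meet the threshold.

51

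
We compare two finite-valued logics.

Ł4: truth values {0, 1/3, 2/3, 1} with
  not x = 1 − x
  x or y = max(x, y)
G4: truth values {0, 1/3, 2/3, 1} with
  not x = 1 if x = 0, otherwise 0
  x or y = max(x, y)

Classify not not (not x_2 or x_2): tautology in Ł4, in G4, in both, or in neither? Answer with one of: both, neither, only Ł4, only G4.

only G4

In Ł4: at x_2 = 1/3 the value is 2/3 — not a tautology.
In G4: every assignment gives 1 — tautology.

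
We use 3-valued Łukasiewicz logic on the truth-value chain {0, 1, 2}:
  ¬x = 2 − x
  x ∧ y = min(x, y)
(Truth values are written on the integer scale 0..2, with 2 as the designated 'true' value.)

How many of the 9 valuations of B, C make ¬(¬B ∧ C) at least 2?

B = 0, C = 0 ↦ 2  ≥
B = 0, C = 1 ↦ 1  <
B = 0, C = 2 ↦ 0  <
B = 1, C = 0 ↦ 2  ≥
B = 1, C = 1 ↦ 1  <
B = 1, C = 2 ↦ 1  <
B = 2, C = 0 ↦ 2  ≥
B = 2, C = 1 ↦ 2  ≥
B = 2, C = 2 ↦ 2  ≥
So 5 of the 9 assignments meet the threshold.

5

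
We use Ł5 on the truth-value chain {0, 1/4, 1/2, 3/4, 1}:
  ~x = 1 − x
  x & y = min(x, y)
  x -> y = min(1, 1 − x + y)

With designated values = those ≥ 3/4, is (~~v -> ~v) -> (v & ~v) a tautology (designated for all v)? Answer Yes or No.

Counterexample: take v = 0.
~v = ~0 = 1
~~v = ~1 = 0
~v = ~0 = 1
~~v -> ~v = 0 -> 1 = 1
~v = ~0 = 1
v & ~v = 0 & 1 = 0
(~~v -> ~v) -> (v & ~v) = 1 -> 0 = 0
This gives 0, which is below 3/4.

No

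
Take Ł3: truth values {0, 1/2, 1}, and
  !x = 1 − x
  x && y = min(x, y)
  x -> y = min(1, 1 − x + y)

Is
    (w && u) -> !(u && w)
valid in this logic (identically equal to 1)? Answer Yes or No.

No

Counterexample: take u = 1, w = 1.
w && u = 1 && 1 = 1
u && w = 1 && 1 = 1
!(u && w) = !1 = 0
(w && u) -> !(u && w) = 1 -> 0 = 0
This gives 0 ≠ 1.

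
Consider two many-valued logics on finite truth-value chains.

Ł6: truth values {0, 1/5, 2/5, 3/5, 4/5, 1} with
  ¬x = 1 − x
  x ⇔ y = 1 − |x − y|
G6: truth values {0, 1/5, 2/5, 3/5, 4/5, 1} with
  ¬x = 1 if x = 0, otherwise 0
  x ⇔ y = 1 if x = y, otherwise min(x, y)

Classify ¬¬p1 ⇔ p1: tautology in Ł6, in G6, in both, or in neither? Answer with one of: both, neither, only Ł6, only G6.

only Ł6

In Ł6: every assignment gives 1 — tautology.
In G6: at p1 = 1/5 the value is 1/5 — not a tautology.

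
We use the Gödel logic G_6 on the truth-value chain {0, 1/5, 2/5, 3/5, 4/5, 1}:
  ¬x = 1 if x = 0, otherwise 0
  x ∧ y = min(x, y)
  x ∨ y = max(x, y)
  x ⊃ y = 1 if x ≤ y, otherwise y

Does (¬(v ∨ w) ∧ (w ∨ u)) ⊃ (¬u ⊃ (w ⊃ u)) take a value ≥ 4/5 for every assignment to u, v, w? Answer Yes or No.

Yes

At u = 4/5, v = 0, w = 1/5, for instance:
v ∨ w = 0 ∨ 1/5 = 1/5
¬(v ∨ w) = ¬1/5 = 0
w ∨ u = 1/5 ∨ 4/5 = 4/5
¬(v ∨ w) ∧ (w ∨ u) = 0 ∧ 4/5 = 0
¬u = ¬4/5 = 0
w ⊃ u = 1/5 ⊃ 4/5 = 1
¬u ⊃ (w ⊃ u) = 0 ⊃ 1 = 1
(¬(v ∨ w) ∧ (w ∨ u)) ⊃ (¬u ⊃ (w ⊃ u)) = 0 ⊃ 1 = 1
and checking the remaining 215 assignments likewise gives ≥ 4/5 in every case.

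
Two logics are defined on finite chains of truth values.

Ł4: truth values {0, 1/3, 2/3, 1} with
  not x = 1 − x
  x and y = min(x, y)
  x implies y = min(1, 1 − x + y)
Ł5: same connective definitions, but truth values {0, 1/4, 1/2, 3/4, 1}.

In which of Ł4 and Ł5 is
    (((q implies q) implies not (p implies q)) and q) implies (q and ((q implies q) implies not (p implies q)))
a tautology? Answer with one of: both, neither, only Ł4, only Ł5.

both

In Ł4: every assignment gives 1 — tautology.
In Ł5: every assignment gives 1 — tautology.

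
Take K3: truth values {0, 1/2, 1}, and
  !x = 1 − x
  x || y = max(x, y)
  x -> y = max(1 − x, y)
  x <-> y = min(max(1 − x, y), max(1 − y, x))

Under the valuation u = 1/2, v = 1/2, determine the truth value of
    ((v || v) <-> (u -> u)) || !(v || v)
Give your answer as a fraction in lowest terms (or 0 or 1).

1/2

v || v = 1/2 || 1/2 = 1/2
u -> u = 1/2 -> 1/2 = 1/2
(v || v) <-> (u -> u) = 1/2 <-> 1/2 = 1/2
v || v = 1/2 || 1/2 = 1/2
!(v || v) = !1/2 = 1/2
((v || v) <-> (u -> u)) || !(v || v) = 1/2 || 1/2 = 1/2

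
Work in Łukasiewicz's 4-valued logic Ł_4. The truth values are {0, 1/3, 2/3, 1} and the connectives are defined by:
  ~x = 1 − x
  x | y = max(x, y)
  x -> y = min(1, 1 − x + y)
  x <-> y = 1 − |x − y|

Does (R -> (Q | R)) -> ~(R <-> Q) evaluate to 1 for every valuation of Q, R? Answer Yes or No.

Counterexample: take Q = 0, R = 0.
Q | R = 0 | 0 = 0
R -> (Q | R) = 0 -> 0 = 1
R <-> Q = 0 <-> 0 = 1
~(R <-> Q) = ~1 = 0
(R -> (Q | R)) -> ~(R <-> Q) = 1 -> 0 = 0
This gives 0 ≠ 1.

No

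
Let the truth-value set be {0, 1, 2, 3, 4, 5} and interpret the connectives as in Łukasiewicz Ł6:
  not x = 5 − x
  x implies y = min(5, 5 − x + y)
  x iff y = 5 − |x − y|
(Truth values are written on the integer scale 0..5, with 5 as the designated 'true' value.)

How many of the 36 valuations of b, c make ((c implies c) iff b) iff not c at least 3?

24

value 5: 6 assignments (counts)
value 4: 10 assignments (counts)
value 3: 8 assignments (counts)
value 2: 6 assignments
value 1: 4 assignments
value 0: 2 assignments
So 24 of the 36 assignments meet the threshold.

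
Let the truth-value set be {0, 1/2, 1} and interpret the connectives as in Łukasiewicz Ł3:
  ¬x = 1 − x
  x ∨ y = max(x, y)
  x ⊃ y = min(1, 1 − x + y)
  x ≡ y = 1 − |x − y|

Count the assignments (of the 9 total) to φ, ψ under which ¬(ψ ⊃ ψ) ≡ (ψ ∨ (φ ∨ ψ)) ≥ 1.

φ = 0, ψ = 0 ↦ 1  ≥
φ = 0, ψ = 1/2 ↦ 1/2  <
φ = 0, ψ = 1 ↦ 0  <
φ = 1/2, ψ = 0 ↦ 1/2  <
φ = 1/2, ψ = 1/2 ↦ 1/2  <
φ = 1/2, ψ = 1 ↦ 0  <
φ = 1, ψ = 0 ↦ 0  <
φ = 1, ψ = 1/2 ↦ 0  <
φ = 1, ψ = 1 ↦ 0  <
So 1 of the 9 assignments meets the threshold.

1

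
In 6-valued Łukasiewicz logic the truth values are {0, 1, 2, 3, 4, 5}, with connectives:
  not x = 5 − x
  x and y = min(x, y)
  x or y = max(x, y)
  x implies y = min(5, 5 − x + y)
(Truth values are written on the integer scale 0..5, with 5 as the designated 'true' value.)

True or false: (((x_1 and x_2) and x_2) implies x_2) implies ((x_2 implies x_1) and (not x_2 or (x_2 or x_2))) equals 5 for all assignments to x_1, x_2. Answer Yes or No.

Counterexample: take x_1 = 0, x_2 = 1.
x_1 and x_2 = 0 and 1 = 0
(x_1 and x_2) and x_2 = 0 and 1 = 0
((x_1 and x_2) and x_2) implies x_2 = 0 implies 1 = 5
x_2 implies x_1 = 1 implies 0 = 4
not x_2 = not 1 = 4
x_2 or x_2 = 1 or 1 = 1
not x_2 or (x_2 or x_2) = 4 or 1 = 4
(x_2 implies x_1) and (not x_2 or (x_2 or x_2)) = 4 and 4 = 4
(((x_1 and x_2) and x_2) implies x_2) implies ((x_2 implies x_1) and (not x_2 or (x_2 or x_2))) = 5 implies 4 = 4
This gives 4 ≠ 5.

No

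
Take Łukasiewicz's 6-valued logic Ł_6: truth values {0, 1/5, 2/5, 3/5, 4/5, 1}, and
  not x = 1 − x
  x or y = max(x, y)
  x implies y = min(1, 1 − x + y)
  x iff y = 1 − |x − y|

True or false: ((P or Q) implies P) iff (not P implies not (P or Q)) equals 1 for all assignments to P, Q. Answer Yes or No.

Yes

At P = 0, Q = 4/5, for instance:
P or Q = 0 or 4/5 = 4/5
(P or Q) implies P = 4/5 implies 0 = 1/5
not P = not 0 = 1
not (P or Q) = not 4/5 = 1/5
not P implies not (P or Q) = 1 implies 1/5 = 1/5
((P or Q) implies P) iff (not P implies not (P or Q)) = 1/5 iff 1/5 = 1
and checking the remaining 35 assignments likewise gives ≥ 1 in every case.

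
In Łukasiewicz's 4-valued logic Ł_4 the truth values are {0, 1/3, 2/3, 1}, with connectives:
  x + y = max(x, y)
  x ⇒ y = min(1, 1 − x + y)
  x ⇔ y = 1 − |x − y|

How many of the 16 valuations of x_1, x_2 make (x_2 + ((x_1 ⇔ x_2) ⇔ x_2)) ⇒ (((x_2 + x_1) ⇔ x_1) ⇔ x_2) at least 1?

x_1 = 0, x_2 = 0 ↦ 1  ≥
x_1 = 0, x_2 = 1/3 ↦ 1  ≥
x_1 = 0, x_2 = 2/3 ↦ 1  ≥
x_1 = 0, x_2 = 1 ↦ 0  <
x_1 = 1/3, x_2 = 0 ↦ 2/3  <
x_1 = 1/3, x_2 = 1/3 ↦ 1  ≥
x_1 = 1/3, x_2 = 2/3 ↦ 1  ≥
x_1 = 1/3, x_2 = 1 ↦ 1/3  <
x_1 = 2/3, x_2 = 0 ↦ 1/3  <
x_1 = 2/3, x_2 = 1/3 ↦ 2/3  <
x_1 = 2/3, x_2 = 2/3 ↦ 1  ≥
x_1 = 2/3, x_2 = 1 ↦ 2/3  <
x_1 = 1, x_2 = 0 ↦ 0  <
x_1 = 1, x_2 = 1/3 ↦ 1/3  <
x_1 = 1, x_2 = 2/3 ↦ 2/3  <
x_1 = 1, x_2 = 1 ↦ 1  ≥
So 7 of the 16 assignments meet the threshold.

7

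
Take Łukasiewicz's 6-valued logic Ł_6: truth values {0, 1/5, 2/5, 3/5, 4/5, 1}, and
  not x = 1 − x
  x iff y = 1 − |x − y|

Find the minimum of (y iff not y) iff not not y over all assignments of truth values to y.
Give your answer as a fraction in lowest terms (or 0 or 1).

Take y = 1:
not y = not 1 = 0
y iff not y = 1 iff 0 = 0
not y = not 1 = 0
not not y = not 0 = 1
(y iff not y) iff not not y = 0 iff 1 = 0
No assignment yields a value below 0, so this is the minimum.

0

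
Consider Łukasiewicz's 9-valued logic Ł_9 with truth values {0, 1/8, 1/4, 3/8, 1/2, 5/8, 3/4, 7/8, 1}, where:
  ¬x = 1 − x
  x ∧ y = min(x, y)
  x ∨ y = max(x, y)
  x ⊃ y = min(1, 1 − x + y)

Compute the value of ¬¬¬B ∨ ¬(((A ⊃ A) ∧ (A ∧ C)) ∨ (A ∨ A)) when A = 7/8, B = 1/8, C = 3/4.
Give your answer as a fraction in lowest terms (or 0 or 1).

¬B = ¬1/8 = 7/8
¬¬B = ¬7/8 = 1/8
¬¬¬B = ¬1/8 = 7/8
A ⊃ A = 7/8 ⊃ 7/8 = 1
A ∧ C = 7/8 ∧ 3/4 = 3/4
(A ⊃ A) ∧ (A ∧ C) = 1 ∧ 3/4 = 3/4
A ∨ A = 7/8 ∨ 7/8 = 7/8
((A ⊃ A) ∧ (A ∧ C)) ∨ (A ∨ A) = 3/4 ∨ 7/8 = 7/8
¬(((A ⊃ A) ∧ (A ∧ C)) ∨ (A ∨ A)) = ¬7/8 = 1/8
¬¬¬B ∨ ¬(((A ⊃ A) ∧ (A ∧ C)) ∨ (A ∨ A)) = 7/8 ∨ 1/8 = 7/8

7/8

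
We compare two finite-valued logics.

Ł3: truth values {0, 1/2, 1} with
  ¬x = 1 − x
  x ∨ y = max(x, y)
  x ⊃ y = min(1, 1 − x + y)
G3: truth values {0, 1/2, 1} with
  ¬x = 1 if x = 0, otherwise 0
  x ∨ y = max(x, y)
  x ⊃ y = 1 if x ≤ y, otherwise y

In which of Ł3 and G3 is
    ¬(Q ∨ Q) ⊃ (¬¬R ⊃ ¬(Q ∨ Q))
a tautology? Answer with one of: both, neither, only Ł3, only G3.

In Ł3: every assignment gives 1 — tautology.
In G3: every assignment gives 1 — tautology.

both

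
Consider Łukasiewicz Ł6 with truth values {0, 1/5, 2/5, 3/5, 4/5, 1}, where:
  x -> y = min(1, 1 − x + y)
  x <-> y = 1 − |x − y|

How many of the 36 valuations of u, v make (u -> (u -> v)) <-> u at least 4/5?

8

value 1: 2 assignments (counts)
value 4/5: 6 assignments (counts)
value 3/5: 7 assignments
value 2/5: 7 assignments
value 1/5: 7 assignments
value 0: 7 assignments
So 8 of the 36 assignments meet the threshold.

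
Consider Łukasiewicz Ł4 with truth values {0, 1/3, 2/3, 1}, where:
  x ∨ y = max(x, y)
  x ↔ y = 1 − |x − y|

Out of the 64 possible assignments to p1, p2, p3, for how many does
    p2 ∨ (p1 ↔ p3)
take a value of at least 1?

value 1: 28 assignments (counts)
value 2/3: 24 assignments
value 1/3: 10 assignments
value 0: 2 assignments
So 28 of the 64 assignments meet the threshold.

28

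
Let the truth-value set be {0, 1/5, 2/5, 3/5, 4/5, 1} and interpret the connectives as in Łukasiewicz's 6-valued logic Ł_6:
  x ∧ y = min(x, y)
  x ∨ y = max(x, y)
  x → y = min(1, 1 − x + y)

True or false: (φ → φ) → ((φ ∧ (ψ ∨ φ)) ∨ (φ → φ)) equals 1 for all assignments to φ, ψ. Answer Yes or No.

Yes

At φ = 2/5, ψ = 1, for instance:
φ → φ = 2/5 → 2/5 = 1
ψ ∨ φ = 1 ∨ 2/5 = 1
φ ∧ (ψ ∨ φ) = 2/5 ∧ 1 = 2/5
(φ ∧ (ψ ∨ φ)) ∨ (φ → φ) = 2/5 ∨ 1 = 1
(φ → φ) → ((φ ∧ (ψ ∨ φ)) ∨ (φ → φ)) = 1 → 1 = 1
and checking the remaining 35 assignments likewise gives ≥ 1 in every case.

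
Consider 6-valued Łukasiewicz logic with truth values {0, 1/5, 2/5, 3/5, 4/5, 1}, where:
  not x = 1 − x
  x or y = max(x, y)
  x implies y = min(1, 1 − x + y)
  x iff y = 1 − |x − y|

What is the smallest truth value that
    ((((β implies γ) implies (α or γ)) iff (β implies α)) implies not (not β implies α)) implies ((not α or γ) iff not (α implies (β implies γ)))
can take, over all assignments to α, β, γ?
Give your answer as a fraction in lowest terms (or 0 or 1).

0

Take α = 0, β = 0, γ = 0:
β implies γ = 0 implies 0 = 1
α or γ = 0 or 0 = 0
(β implies γ) implies (α or γ) = 1 implies 0 = 0
β implies α = 0 implies 0 = 1
((β implies γ) implies (α or γ)) iff (β implies α) = 0 iff 1 = 0
not β = not 0 = 1
not β implies α = 1 implies 0 = 0
not (not β implies α) = not 0 = 1
(((β implies γ) implies (α or γ)) iff (β implies α)) implies not (not β implies α) = 0 implies 1 = 1
not α = not 0 = 1
not α or γ = 1 or 0 = 1
β implies γ = 0 implies 0 = 1
α implies (β implies γ) = 0 implies 1 = 1
not (α implies (β implies γ)) = not 1 = 0
(not α or γ) iff not (α implies (β implies γ)) = 1 iff 0 = 0
((((β implies γ) implies (α or γ)) iff (β implies α)) implies not (not β implies α)) implies ((not α or γ) iff not (α implies (β implies γ))) = 1 implies 0 = 0
No assignment yields a value below 0, so this is the minimum.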